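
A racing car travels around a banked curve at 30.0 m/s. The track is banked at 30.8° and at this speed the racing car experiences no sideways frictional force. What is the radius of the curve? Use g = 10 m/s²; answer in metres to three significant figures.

151 m

Frictionless banking: tanθ = v²/(rg), so r = v²/(g tanθ).
r = (30.0)²/(10.0 × tan 30.8°) = 900.0/(10.0 × 0.5961) = 900.0/5.961 = 151.0 m.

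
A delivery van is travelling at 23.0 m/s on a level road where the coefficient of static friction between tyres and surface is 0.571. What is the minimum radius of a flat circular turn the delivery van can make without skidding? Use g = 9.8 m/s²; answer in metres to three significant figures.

At the limit, μ_s m g = m v²/r, so r_min = v²/(μ_s g) = (23.0)²/(0.571 × 9.8) = 529.0/5.596 = 94.54 m.

94.5 m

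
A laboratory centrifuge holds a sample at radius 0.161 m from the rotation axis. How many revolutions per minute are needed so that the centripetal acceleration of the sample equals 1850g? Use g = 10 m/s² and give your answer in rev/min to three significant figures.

Require ω²r = 1850g, so ω = √(1850 × 10.0/0.161) = 339.0 rad/s.
In rev/min: ω × 60/(2π) = 339.0 × 60/(2π) = 3237 rev/min.

3240 rev/min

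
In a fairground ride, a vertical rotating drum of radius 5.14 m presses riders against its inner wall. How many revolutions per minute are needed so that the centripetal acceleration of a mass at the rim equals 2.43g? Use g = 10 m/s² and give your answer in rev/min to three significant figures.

Require ω²r = 2.43g, so ω = √(2.43 × 10.0/5.14) = 2.174 rad/s.
In rev/min: ω × 60/(2π) = 2.174 × 60/(2π) = 20.76 rev/min.

20.8 rev/min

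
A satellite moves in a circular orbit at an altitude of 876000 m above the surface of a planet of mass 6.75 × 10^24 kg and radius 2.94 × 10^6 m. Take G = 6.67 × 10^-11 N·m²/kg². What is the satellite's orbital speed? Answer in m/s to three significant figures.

Orbital radius r = R + h = 2.94 × 10^6 + 876000 = 3.816 × 10^6 m.
Gravity supplies the centripetal force: G M m / r² = m v² / r, so v = √(GM/r).
v = √(6.67 × 10^-11 × 6.75 × 10^24 / 3.816 × 10^6) = √(1.180 × 10^8) = 10860 m/s.

10900 m/s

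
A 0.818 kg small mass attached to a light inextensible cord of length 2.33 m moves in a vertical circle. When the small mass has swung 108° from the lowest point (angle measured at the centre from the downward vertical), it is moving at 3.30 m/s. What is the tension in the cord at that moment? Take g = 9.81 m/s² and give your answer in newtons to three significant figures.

Take the radial direction toward the centre of the circle as positive. The component of the weight along the string toward the centre is −mg cos φ (φ measured from the bottom), so Newton's second law along the string gives T − mg cos φ = m v²/r.
cos 108° = -0.3090, so T = m(v²/r + g cos φ) = 0.818 × ((3.30)²/2.33 + 9.81 × -0.3090) = 0.818 × (4.674 + (-3.031)) = 0.818 × 1.642 = 1.343 N.

1.34 N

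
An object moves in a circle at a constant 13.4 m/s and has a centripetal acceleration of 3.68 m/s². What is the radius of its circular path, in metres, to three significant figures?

48.8 m

a_c = v²/r ⇒ r = v²/a_c = (13.4)²/3.68 = 179.6/3.68 = 48.79 m.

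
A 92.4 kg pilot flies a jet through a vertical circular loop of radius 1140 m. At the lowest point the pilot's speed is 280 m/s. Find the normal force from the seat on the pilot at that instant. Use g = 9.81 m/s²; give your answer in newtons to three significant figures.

7260 N

At the lowest point, N points up (toward the centre) and the weight mg points down (away from the centre), so the net inward force is N − mg = mv²/r.
N = m(v²/r + g) = 92.4 × ((280)²/1140 + 9.81) = 92.4 × (68.77 + 9.81) = 92.4 × 78.58 = 7261 N.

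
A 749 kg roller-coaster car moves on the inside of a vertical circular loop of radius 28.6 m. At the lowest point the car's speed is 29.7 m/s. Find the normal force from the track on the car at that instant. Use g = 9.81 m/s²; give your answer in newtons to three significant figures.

At the lowest point, N points up (toward the centre) and the weight mg points down (away from the centre), so the net inward force is N − mg = mv²/r.
N = m(v²/r + g) = 749 × ((29.7)²/28.6 + 9.81) = 749 × (30.84 + 9.81) = 749 × 40.65 = 30450 N.

30400 N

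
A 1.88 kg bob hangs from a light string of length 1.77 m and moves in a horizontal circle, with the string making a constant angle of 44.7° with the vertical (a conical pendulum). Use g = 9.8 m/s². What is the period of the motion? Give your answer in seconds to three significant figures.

r = L sinθ = 1.245 m. From T sinθ = mω²r and T cosθ = mg: tanθ = ω²r/g, so ω² = g tanθ / r = g/(L cosθ).
ω = √(g/(L cosθ)) = √(9.8/(1.77 × 0.7108)) = √7.789 = 2.791 rad/s.
Period = 2π/ω = 2.251 s.

2.25 s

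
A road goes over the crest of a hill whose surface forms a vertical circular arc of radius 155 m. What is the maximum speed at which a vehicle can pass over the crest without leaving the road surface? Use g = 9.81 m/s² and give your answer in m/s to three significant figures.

At the crest the centre of the circle is below the vehicle, so the net downward (centripetal) force is mg − N = mv²/r.
The vehicle leaves the road when N → 0, giving v_max = √(g r) = √(9.81 × 155) = 38.99 m/s.

39.0 m/s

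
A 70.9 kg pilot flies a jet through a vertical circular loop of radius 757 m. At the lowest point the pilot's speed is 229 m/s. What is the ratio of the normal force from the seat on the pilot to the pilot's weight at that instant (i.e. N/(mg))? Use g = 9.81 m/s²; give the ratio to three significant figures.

8.06

At the bottom, N − mg = mv²/r, so N = m(v²/r + g) and N/(mg) = v²/(rg) + 1 = (229)²/(757 × 9.81) + 1 = 7.062 + 1 = 8.062.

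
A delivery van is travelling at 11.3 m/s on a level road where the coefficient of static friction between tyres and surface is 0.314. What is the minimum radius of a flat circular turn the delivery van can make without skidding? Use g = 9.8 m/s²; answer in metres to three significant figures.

41.5 m

At the limit, μ_s m g = m v²/r, so r_min = v²/(μ_s g) = (11.3)²/(0.314 × 9.8) = 127.7/3.077 = 41.50 m.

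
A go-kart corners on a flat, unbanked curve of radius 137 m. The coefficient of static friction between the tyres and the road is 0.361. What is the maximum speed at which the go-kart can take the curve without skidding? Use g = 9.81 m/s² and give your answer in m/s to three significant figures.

The only inward force on a level bend is static friction, so at the limit f_s = μ_s N = μ_s m g = m v²/r.
Mass cancels: v_max = √(μ_s g r) = √(0.361 × 9.81 × 137) = √485.2 = 22.03 m/s.

22.0 m/s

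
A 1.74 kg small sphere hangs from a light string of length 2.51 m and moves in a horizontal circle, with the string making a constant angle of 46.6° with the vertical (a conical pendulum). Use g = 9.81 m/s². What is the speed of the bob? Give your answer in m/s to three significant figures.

The radius of the circle is r = L sinθ = 2.51 × sin 46.6° = 1.824 m.
Horizontally T sinθ = mv²/r and vertically T cosθ = mg, so tanθ = v²/(rg).
v = √(r g tanθ) = √(1.824 × 9.81 × 1.057) = √18.92 = 4.350 m/s.

4.35 m/s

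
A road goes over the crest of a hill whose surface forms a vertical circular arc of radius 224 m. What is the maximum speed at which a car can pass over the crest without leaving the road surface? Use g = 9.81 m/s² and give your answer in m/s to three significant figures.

46.9 m/s

At the crest the centre of the circle is below the car, so the net downward (centripetal) force is mg − N = mv²/r.
The car leaves the road when N → 0, giving v_max = √(g r) = √(9.81 × 224) = 46.88 m/s.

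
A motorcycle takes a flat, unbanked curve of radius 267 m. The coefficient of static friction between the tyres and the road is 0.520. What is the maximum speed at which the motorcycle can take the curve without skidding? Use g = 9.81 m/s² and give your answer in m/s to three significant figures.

36.9 m/s

The only inward force on a level bend is static friction, so at the limit f_s = μ_s N = μ_s m g = m v²/r.
Mass cancels: v_max = √(μ_s g r) = √(0.520 × 9.81 × 267) = √1362 = 36.91 m/s.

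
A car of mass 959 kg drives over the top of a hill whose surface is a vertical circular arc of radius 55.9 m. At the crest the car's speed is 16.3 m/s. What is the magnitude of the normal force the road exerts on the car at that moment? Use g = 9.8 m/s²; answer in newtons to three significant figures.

4840 N

At the crest the centripetal acceleration points downward (toward the centre of the arc), so mg − N = mv²/r.
N = m(g − v²/r) = 959 × (9.8 − (16.3)²/55.9) = 959 × (9.8 − 4.753) = 959 × 5.047 = 4840 N.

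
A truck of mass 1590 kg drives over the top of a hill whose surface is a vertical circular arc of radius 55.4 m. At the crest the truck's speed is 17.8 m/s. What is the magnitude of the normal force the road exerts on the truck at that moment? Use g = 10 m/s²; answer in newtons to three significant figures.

6810 N

At the crest the centripetal acceleration points downward (toward the centre of the arc), so mg − N = mv²/r.
N = m(g − v²/r) = 1590 × (10.0 − (17.8)²/55.4) = 1590 × (10.0 − 5.719) = 1590 × 4.281 = 6807 N.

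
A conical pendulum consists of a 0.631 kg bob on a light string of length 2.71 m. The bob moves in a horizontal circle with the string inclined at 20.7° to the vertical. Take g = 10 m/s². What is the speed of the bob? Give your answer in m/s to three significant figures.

1.90 m/s

The radius of the circle is r = L sinθ = 2.71 × sin 20.7° = 0.9579 m.
Horizontally T sinθ = mv²/r and vertically T cosθ = mg, so tanθ = v²/(rg).
v = √(r g tanθ) = √(0.9579 × 10.0 × 0.3779) = √3.620 = 1.903 m/s.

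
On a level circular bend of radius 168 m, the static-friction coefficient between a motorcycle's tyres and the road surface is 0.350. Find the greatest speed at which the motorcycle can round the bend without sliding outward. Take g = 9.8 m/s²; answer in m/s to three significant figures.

24.0 m/s

Friction provides the centripetal force on a flat curve. At maximum speed it is at its limiting value: μ_s m g = m v²/r.
Mass cancels: v_max = √(μ_s g r) = √(0.350 × 9.8 × 168) = √576.2 = 24.00 m/s.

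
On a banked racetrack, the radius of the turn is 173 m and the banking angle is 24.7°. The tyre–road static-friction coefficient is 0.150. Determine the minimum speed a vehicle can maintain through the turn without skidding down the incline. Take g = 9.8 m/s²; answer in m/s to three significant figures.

At the minimum speed, friction acts up the slope at its limiting value f = μN. Radially (horizontal, toward centre): N sinθ − μN cosθ = mv²/r. Vertically: N cosθ + μN sinθ = mg.
Dividing: v² = r g (sinθ − μcosθ)/(cosθ + μsinθ).
sinθ − μcosθ = 0.4179 − 0.150×0.9085 = 0.2816; cosθ + μsinθ = 0.9085 + 0.150×0.4179 = 0.9712.
v² = 173 × 9.8 × 0.2816/0.9712 = 491.6 m²/s², so v = 22.17 m/s.

22.2 m/s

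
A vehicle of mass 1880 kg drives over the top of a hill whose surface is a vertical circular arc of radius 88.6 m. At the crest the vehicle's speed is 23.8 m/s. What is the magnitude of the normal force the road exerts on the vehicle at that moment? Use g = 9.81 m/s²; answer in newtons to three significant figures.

6420 N

At the crest the centripetal acceleration points downward (toward the centre of the arc), so mg − N = mv²/r.
N = m(g − v²/r) = 1880 × (9.81 − (23.8)²/88.6) = 1880 × (9.81 − 6.393) = 1880 × 3.417 = 6424 N.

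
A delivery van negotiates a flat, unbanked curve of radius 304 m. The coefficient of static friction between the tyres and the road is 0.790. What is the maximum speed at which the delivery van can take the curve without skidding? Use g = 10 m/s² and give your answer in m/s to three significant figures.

On a flat curve, static friction is the only horizontal force, so it must supply the full centripetal force: μ_s m g = m v²/r.
Mass cancels: v_max = √(μ_s g r) = √(0.790 × 10.0 × 304) = √2402 = 49.01 m/s.

49.0 m/s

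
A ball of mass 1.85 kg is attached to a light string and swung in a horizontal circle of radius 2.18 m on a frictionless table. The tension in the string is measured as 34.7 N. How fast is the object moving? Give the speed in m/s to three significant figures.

6.39 m/s

T = m v²/r ⇒ v = √(T r / m) = √(34.7 × 2.18 / 1.85) = √40.89 = 6.395 m/s.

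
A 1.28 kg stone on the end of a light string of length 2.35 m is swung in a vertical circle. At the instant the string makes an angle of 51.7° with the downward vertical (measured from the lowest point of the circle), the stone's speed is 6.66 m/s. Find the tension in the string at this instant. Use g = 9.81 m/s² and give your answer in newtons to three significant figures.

31.9 N

Take the radial direction toward the centre of the circle as positive. The component of the weight along the string toward the centre is −mg cos φ (φ measured from the bottom), so Newton's second law along the string gives T − mg cos φ = m v²/r.
cos 51.7° = 0.6198, so T = m(v²/r + g cos φ) = 1.28 × ((6.66)²/2.35 + 9.81 × 0.6198) = 1.28 × (18.87 + (6.080)) = 1.28 × 24.95 = 31.94 N.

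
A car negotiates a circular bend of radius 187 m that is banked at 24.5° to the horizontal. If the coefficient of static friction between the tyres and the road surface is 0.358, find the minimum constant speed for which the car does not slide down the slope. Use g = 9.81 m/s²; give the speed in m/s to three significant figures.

12.4 m/s

At the minimum speed, friction acts up the slope at its limiting value f = μN. Radially (horizontal, toward centre): N sinθ − μN cosθ = mv²/r. Vertically: N cosθ + μN sinθ = mg.
Dividing: v² = r g (sinθ − μcosθ)/(cosθ + μsinθ).
sinθ − μcosθ = 0.4147 − 0.358×0.9100 = 0.08893; cosθ + μsinθ = 0.9100 + 0.358×0.4147 = 1.058.
v² = 187 × 9.81 × 0.08893/1.058 = 154.1 m²/s², so v = 12.41 m/s.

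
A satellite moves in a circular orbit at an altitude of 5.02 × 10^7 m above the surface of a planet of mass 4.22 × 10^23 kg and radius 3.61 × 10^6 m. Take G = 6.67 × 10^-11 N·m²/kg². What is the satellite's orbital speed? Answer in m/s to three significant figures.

723 m/s

Orbital radius r = R + h = 3.61 × 10^6 + 5.02 × 10^7 = 5.381 × 10^7 m.
Gravity supplies the centripetal force: G M m / r² = m v² / r, so v = √(GM/r).
v = √(6.67 × 10^-11 × 4.22 × 10^23 / 5.381 × 10^7) = √(523100) = 723.2 m/s.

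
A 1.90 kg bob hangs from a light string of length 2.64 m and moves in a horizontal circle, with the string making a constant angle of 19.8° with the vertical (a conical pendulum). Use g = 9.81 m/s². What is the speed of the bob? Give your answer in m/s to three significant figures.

The radius of the circle is r = L sinθ = 2.64 × sin 19.8° = 0.8943 m.
Horizontally T sinθ = mv²/r and vertically T cosθ = mg, so tanθ = v²/(rg).
v = √(r g tanθ) = √(0.8943 × 9.81 × 0.3600) = √3.158 = 1.777 m/s.

1.78 m/s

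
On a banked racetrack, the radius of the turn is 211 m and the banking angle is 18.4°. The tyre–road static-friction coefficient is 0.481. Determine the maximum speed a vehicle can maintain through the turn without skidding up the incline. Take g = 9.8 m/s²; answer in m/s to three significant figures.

44.8 m/s

At the maximum speed, friction acts down the slope at its limiting value f = μN. Radially (horizontal, toward centre): N sinθ + μN cosθ = mv²/r. Vertically: N cosθ − μN sinθ = mg.
Dividing: v² = r g (sinθ + μcosθ)/(cosθ − μsinθ).
sinθ + μcosθ = 0.3156 + 0.481×0.9489 = 0.7721; cosθ − μsinθ = 0.9489 − 0.481×0.3156 = 0.7970.
v² = 211 × 9.8 × 0.7721/0.7970 = 2003 m²/s², so v = 44.75 m/s.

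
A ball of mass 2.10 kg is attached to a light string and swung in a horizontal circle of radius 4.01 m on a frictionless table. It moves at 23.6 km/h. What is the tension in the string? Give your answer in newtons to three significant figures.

22.5 N

v = 23.6 km/h = 23.6/3.6 = 6.556 m/s.
The tension is the only horizontal force, so it supplies the full centripetal force: T = m v²/r = 2.10 × (6.556)²/4.01 = 2.10 × 42.98/4.01 = 22.51 N.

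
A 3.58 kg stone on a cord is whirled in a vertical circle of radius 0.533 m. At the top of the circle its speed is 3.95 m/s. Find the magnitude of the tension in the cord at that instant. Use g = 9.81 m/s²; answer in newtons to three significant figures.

69.7 N

At the top, both T and the weight mg point inward (toward the centre), so T + mg = mv²/r.
T = m(v²/r − g) = 3.58 × ((3.95)²/0.533 − 9.81) = 3.58 × (29.27 − 9.81) = 3.58 × 19.46 = 69.68 N.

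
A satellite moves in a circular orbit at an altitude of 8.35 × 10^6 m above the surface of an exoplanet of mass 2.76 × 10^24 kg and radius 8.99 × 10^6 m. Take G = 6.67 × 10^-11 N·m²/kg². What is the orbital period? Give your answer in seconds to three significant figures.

r = R + h = 8.99 × 10^6 + 8.35 × 10^6 = 1.734 × 10^7 m. Gravity provides the centripetal force: G M m / r² = m v² / r ⇒ v = √(GM/r) = 3258 m/s.
T = 2πr/v = 2π × 1.734 × 10^7 / 3258 = 33440 s.

33400 s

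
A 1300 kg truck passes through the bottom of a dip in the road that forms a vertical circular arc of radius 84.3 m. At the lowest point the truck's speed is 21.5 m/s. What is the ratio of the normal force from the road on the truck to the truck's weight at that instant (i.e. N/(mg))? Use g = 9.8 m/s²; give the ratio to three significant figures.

At the bottom, N − mg = mv²/r, so N = m(v²/r + g) and N/(mg) = v²/(rg) + 1 = (21.5)²/(84.3 × 9.8) + 1 = 0.5595 + 1 = 1.560.

1.56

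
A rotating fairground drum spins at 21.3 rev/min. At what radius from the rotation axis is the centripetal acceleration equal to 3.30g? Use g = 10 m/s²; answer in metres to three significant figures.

ω = 21.3 rev/min × 2π/60 = 2.231 rad/s.
a_c = ω²r = 3.30g ⇒ r = 3.30 × 10.0 / (2.231)² = 33.00/4.975 = 6.633 m.

6.63 m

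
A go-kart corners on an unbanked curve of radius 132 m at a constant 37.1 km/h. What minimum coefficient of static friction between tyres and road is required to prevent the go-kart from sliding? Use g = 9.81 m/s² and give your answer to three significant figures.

v = 37.1/3.6 = 10.31 m/s.
Friction provides the centripetal force: μ_s m g = m v²/r, so μ_s = v²/(g r) = (10.31)²/(9.81 × 132) = 106.2/1295 = 0.08202.

0.0820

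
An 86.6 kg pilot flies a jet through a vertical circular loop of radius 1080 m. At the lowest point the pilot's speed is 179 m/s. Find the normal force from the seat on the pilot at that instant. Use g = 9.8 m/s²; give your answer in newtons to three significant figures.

At the lowest point, N points up (toward the centre) and the weight mg points down (away from the centre), so the net inward force is N − mg = mv²/r.
N = m(v²/r + g) = 86.6 × ((179)²/1080 + 9.8) = 86.6 × (29.67 + 9.8) = 86.6 × 39.47 = 3418 N.

3420 N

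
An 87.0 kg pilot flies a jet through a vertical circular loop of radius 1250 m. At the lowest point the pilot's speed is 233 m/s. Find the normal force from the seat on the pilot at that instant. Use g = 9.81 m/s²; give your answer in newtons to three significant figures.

At the lowest point, N points up (toward the centre) and the weight mg points down (away from the centre), so the net inward force is N − mg = mv²/r.
N = m(v²/r + g) = 87.0 × ((233)²/1250 + 9.81) = 87.0 × (43.43 + 9.81) = 87.0 × 53.24 = 4632 N.

4630 N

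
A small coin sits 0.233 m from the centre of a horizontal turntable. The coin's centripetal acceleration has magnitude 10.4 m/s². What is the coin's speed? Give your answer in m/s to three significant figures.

1.56 m/s

a_c = v²/r ⇒ v = √(a_c · r) = √(10.4 × 0.233) = √2.423 = 1.557 m/s.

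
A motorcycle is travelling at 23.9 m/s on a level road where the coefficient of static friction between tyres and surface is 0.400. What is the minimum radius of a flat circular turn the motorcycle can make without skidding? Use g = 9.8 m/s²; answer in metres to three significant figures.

146 m

At the limit, μ_s m g = m v²/r, so r_min = v²/(μ_s g) = (23.9)²/(0.400 × 9.8) = 571.2/3.920 = 145.7 m.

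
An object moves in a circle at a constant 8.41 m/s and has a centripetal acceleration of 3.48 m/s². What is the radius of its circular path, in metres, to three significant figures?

20.3 m

a_c = v²/r ⇒ r = v²/a_c = (8.41)²/3.48 = 70.73/3.48 = 20.32 m.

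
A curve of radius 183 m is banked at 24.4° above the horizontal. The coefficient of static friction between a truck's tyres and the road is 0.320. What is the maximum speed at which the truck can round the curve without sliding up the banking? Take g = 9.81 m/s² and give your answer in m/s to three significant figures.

40.3 m/s

At the maximum speed, friction acts down the slope at its limiting value f = μN. Radially (horizontal, toward centre): N sinθ + μN cosθ = mv²/r. Vertically: N cosθ − μN sinθ = mg.
Dividing: v² = r g (sinθ + μcosθ)/(cosθ − μsinθ).
sinθ + μcosθ = 0.4131 + 0.320×0.9107 = 0.7045; cosθ − μsinθ = 0.9107 − 0.320×0.4131 = 0.7785.
v² = 183 × 9.81 × 0.7045/0.7785 = 1625 m²/s², so v = 40.31 m/s.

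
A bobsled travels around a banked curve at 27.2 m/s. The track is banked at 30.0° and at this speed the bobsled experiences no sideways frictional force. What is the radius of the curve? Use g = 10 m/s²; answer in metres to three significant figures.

128 m

Frictionless banking: tanθ = v²/(rg), so r = v²/(g tanθ).
r = (27.2)²/(10.0 × tan 30.0°) = 739.8/(10.0 × 0.5774) = 739.8/5.774 = 128.1 m.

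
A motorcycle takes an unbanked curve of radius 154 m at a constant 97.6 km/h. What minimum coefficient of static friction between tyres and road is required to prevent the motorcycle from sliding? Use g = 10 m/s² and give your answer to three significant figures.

v = 97.6/3.6 = 27.11 m/s.
Friction provides the centripetal force: μ_s m g = m v²/r, so μ_s = v²/(g r) = (27.11)²/(10.0 × 154) = 735.0/1540 = 0.4773.

0.477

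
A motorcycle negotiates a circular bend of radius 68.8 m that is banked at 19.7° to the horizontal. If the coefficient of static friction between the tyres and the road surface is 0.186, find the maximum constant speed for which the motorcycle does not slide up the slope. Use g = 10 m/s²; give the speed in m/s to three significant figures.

At the maximum speed, friction acts down the slope at its limiting value f = μN. Radially (horizontal, toward centre): N sinθ + μN cosθ = mv²/r. Vertically: N cosθ − μN sinθ = mg.
Dividing: v² = r g (sinθ + μcosθ)/(cosθ − μsinθ).
sinθ + μcosθ = 0.3371 + 0.186×0.9415 = 0.5122; cosθ − μsinθ = 0.9415 − 0.186×0.3371 = 0.8788.
v² = 68.8 × 10.0 × 0.5122/0.8788 = 401.0 m²/s², so v = 20.03 m/s.

20.0 m/s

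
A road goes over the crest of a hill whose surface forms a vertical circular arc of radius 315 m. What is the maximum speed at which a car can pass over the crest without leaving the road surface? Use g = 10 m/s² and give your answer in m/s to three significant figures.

56.1 m/s

At the crest the centre of the circle is below the car, so the net downward (centripetal) force is mg − N = mv²/r.
The car leaves the road when N → 0, giving v_max = √(g r) = √(10.0 × 315) = 56.12 m/s.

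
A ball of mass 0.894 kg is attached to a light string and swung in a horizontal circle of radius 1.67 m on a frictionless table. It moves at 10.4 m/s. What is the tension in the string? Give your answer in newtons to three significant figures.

57.9 N

The tension is the only horizontal force, so it supplies the full centripetal force: T = m v²/r = 0.894 × (10.40)²/1.67 = 0.894 × 108.2/1.67 = 57.90 N.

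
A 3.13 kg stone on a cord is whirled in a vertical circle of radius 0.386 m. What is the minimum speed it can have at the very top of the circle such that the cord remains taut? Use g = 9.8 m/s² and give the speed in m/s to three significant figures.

At the top, both weight mg and T point toward the centre: T + mg = mv²/r.
At minimum speed T → 0, so mg = mv_min²/r ⇒ v_min = √(g r) = √(9.8 × 0.386) = 1.945 m/s.

1.94 m/s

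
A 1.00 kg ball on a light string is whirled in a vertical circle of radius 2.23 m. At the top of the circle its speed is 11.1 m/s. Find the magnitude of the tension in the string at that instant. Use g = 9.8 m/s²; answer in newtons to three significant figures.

45.5 N

At the top, both T and the weight mg point inward (toward the centre), so T + mg = mv²/r.
T = m(v²/r − g) = 1.00 × ((11.1)²/2.23 − 9.8) = 1.00 × (55.25 − 9.8) = 1.00 × 45.45 = 45.45 N.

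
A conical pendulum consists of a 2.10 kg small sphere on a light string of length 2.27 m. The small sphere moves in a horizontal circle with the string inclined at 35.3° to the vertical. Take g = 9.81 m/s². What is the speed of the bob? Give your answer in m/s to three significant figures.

The radius of the circle is r = L sinθ = 2.27 × sin 35.3° = 1.312 m.
Horizontally T sinθ = mv²/r and vertically T cosθ = mg, so tanθ = v²/(rg).
v = √(r g tanθ) = √(1.312 × 9.81 × 0.7080) = √9.111 = 3.018 m/s.

3.02 m/s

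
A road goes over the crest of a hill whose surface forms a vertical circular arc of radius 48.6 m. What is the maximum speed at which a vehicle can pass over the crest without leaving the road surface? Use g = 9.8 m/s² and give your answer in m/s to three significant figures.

21.8 m/s

At the crest the centre of the circle is below the vehicle, so the net downward (centripetal) force is mg − N = mv²/r.
The vehicle leaves the road when N → 0, giving v_max = √(g r) = √(9.8 × 48.6) = 21.82 m/s.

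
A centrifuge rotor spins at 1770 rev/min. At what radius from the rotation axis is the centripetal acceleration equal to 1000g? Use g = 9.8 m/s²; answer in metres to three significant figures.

0.285 m

ω = 1770 rev/min × 2π/60 = 185.4 rad/s.
a_c = ω²r = 1000g ⇒ r = 1000 × 9.8 / (185.4)² = 9800/34360 = 0.2852 m.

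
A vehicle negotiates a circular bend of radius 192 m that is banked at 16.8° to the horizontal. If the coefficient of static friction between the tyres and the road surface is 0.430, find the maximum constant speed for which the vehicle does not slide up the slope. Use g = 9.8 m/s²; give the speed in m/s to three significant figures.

At the maximum speed, friction acts down the slope at its limiting value f = μN. Radially (horizontal, toward centre): N sinθ + μN cosθ = mv²/r. Vertically: N cosθ − μN sinθ = mg.
Dividing: v² = r g (sinθ + μcosθ)/(cosθ − μsinθ).
sinθ + μcosθ = 0.2890 + 0.430×0.9573 = 0.7007; cosθ − μsinθ = 0.9573 − 0.430×0.2890 = 0.8330.
v² = 192 × 9.8 × 0.7007/0.8330 = 1583 m²/s², so v = 39.78 m/s.

39.8 m/s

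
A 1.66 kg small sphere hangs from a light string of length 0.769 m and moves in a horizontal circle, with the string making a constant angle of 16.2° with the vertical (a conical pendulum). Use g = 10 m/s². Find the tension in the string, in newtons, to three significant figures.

17.3 N

Vertically the bob has no acceleration, so T cosθ = mg.
T = mg/cosθ = 1.66 × 10.0 / cos 16.2° = 16.60/0.9603 = 17.29 N.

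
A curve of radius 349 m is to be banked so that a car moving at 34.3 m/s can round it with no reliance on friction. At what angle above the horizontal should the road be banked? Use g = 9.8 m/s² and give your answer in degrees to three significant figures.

For a frictionless banked turn: horizontally N sinθ = mv²/r and vertically N cosθ = mg.
Dividing: tanθ = v²/(r g) = (34.3)²/(349 × 9.8) = 1176/3420 = 0.3440.
θ = arctan(0.3440) = 18.98°.

19.0°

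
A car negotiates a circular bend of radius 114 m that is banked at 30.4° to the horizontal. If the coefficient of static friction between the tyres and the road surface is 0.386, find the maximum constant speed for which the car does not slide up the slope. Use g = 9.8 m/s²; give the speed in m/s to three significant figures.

At the maximum speed, friction acts down the slope at its limiting value f = μN. Radially (horizontal, toward centre): N sinθ + μN cosθ = mv²/r. Vertically: N cosθ − μN sinθ = mg.
Dividing: v² = r g (sinθ + μcosθ)/(cosθ − μsinθ).
sinθ + μcosθ = 0.5060 + 0.386×0.8625 = 0.8390; cosθ − μsinθ = 0.8625 − 0.386×0.5060 = 0.6672.
v² = 114 × 9.8 × 0.8390/0.6672 = 1405 m²/s², so v = 37.48 m/s.

37.5 m/s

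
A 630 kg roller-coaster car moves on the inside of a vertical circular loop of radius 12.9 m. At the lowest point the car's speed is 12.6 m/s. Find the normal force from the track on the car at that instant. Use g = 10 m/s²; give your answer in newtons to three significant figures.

14100 N

At the lowest point, N points up (toward the centre) and the weight mg points down (away from the centre), so the net inward force is N − mg = mv²/r.
N = m(v²/r + g) = 630 × ((12.6)²/12.9 + 10.0) = 630 × (12.31 + 10.0) = 630 × 22.31 = 14050 N.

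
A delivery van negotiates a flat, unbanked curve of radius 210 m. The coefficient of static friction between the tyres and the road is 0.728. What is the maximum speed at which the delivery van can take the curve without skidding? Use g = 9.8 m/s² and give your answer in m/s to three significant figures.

On a flat curve, static friction is the only horizontal force, so it must supply the full centripetal force: μ_s m g = m v²/r.
Mass cancels: v_max = √(μ_s g r) = √(0.728 × 9.8 × 210) = √1498 = 38.71 m/s.

38.7 m/s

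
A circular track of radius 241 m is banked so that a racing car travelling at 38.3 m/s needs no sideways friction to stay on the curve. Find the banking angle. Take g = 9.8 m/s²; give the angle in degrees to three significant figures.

31.8°

For a frictionless banked turn: horizontally N sinθ = mv²/r and vertically N cosθ = mg.
Dividing: tanθ = v²/(r g) = (38.3)²/(241 × 9.8) = 1467/2362 = 0.6211.
θ = arctan(0.6211) = 31.84°.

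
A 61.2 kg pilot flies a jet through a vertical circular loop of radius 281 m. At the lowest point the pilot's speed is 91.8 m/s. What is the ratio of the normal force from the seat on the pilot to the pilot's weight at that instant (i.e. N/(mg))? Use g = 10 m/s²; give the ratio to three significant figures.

At the bottom, N − mg = mv²/r, so N = m(v²/r + g) and N/(mg) = v²/(rg) + 1 = (91.8)²/(281 × 10.0) + 1 = 2.999 + 1 = 3.999.

4.00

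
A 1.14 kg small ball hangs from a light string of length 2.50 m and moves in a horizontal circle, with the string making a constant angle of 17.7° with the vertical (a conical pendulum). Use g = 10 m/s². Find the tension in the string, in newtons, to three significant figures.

12.0 N

Vertically the bob has no acceleration, so T cosθ = mg.
T = mg/cosθ = 1.14 × 10.0 / cos 17.7° = 11.40/0.9527 = 11.97 N.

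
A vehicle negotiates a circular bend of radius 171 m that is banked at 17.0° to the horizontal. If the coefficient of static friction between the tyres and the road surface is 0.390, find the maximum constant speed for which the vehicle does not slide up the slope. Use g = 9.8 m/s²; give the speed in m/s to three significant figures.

36.4 m/s

At the maximum speed, friction acts down the slope at its limiting value f = μN. Radially (horizontal, toward centre): N sinθ + μN cosθ = mv²/r. Vertically: N cosθ − μN sinθ = mg.
Dividing: v² = r g (sinθ + μcosθ)/(cosθ − μsinθ).
sinθ + μcosθ = 0.2924 + 0.390×0.9563 = 0.6653; cosθ − μsinθ = 0.9563 − 0.390×0.2924 = 0.8423.
v² = 171 × 9.8 × 0.6653/0.8423 = 1324 m²/s², so v = 36.38 m/s.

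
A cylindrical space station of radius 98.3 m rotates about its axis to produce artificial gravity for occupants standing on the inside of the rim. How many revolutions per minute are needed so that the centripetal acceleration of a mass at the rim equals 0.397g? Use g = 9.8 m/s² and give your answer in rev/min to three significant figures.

Require ω²r = 0.397g, so ω = √(0.397 × 9.8/98.3) = 0.1989 rad/s.
In rev/min: ω × 60/(2π) = 0.1989 × 60/(2π) = 1.900 rev/min.

1.90 rev/min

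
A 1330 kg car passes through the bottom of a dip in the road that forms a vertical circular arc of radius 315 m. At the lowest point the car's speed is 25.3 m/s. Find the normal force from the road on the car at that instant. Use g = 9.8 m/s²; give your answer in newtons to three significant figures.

At the lowest point, N points up (toward the centre) and the weight mg points down (away from the centre), so the net inward force is N − mg = mv²/r.
N = m(v²/r + g) = 1330 × ((25.3)²/315 + 9.8) = 1330 × (2.032 + 9.8) = 1330 × 11.83 = 15740 N.

15700 N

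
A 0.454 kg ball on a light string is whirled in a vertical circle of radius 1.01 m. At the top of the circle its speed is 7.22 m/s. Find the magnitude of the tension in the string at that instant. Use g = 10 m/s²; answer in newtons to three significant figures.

18.9 N

At the top, both T and the weight mg point inward (toward the centre), so T + mg = mv²/r.
T = m(v²/r − g) = 0.454 × ((7.22)²/1.01 − 10.0) = 0.454 × (51.61 − 10.0) = 0.454 × 41.61 = 18.89 N.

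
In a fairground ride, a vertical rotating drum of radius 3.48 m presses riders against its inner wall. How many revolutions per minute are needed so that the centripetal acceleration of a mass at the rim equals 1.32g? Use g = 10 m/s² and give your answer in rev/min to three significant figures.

Require ω²r = 1.32g, so ω = √(1.32 × 10.0/3.48) = 1.948 rad/s.
In rev/min: ω × 60/(2π) = 1.948 × 60/(2π) = 18.60 rev/min.

18.6 rev/min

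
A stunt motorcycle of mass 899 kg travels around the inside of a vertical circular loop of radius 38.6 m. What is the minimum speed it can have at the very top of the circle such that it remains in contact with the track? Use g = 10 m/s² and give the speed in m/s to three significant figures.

19.6 m/s

At the highest point the centre is directly below, so both the weight and N act inward: N + mg = mv²/r.
At minimum speed N → 0, so mg = mv_min²/r ⇒ v_min = √(g r) = √(10.0 × 38.6) = 19.65 m/s.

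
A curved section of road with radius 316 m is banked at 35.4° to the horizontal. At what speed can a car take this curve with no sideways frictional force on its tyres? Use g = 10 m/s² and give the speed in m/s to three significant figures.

On a frictionless banked curve, N sinθ = mv²/r and N cosθ = mg, so tanθ = v²/(rg).
v = √(r g tanθ) = √(316 × 10.0 × tan 35.4°) = √(316 × 10.0 × 0.7107) = √2246 = 47.39 m/s.

47.4 m/s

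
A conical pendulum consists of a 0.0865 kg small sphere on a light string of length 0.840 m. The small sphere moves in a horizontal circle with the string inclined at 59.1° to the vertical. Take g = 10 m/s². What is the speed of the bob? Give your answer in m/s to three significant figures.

The radius of the circle is r = L sinθ = 0.840 × sin 59.1° = 0.7208 m.
Horizontally T sinθ = mv²/r and vertically T cosθ = mg, so tanθ = v²/(rg).
v = √(r g tanθ) = √(0.7208 × 10.0 × 1.671) = √12.04 = 3.470 m/s.

3.47 m/s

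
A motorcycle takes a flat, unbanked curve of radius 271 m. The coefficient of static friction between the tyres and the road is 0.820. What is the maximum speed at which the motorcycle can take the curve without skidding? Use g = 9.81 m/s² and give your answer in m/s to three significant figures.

46.7 m/s

The only inward force on a level bend is static friction, so at the limit f_s = μ_s N = μ_s m g = m v²/r.
Mass cancels: v_max = √(μ_s g r) = √(0.820 × 9.81 × 271) = √2180 = 46.69 m/s.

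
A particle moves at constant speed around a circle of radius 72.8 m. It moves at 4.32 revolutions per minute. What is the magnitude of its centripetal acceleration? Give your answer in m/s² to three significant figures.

14.9 m/s²

ω = 4.32 rev/min × 2π/60 = 0.4524 rad/s, so v = ωr = 0.4524 × 72.8 = 32.93 m/s.
a_c = v²/r = (32.93)²/72.8 = 1085/72.8 = 14.90 m/s².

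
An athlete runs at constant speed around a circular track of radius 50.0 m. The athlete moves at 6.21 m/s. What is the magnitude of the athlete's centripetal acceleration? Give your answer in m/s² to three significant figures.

0.771 m/s²

a_c = v²/r = (6.210)²/50.0 = 38.56/50.0 = 0.7713 m/s².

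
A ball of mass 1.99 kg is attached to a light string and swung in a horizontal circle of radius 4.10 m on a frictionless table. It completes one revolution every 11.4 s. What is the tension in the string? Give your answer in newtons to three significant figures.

v = 2πr/T = 2π × 4.10/11.4 = 2.260 m/s.
The tension is the only horizontal force, so it supplies the full centripetal force: T = m v²/r = 1.99 × (2.260)²/4.10 = 1.99 × 5.106/4.10 = 2.478 N.

2.48 N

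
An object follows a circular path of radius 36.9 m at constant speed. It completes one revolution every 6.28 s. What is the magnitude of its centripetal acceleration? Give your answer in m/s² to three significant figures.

36.9 m/s²

v = 2πr/T = 2π × 36.9/6.28 = 36.92 m/s.
a_c = v²/r = (36.92)²/36.9 = 1363/36.9 = 36.94 m/s².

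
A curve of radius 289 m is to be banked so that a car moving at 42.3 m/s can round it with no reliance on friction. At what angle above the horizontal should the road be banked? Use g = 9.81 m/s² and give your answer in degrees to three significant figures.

With no friction, the horizontal component of the normal force provides the centripetal force: N sinθ = mv²/r, while N cosθ = mg vertically.
Dividing: tanθ = v²/(r g) = (42.3)²/(289 × 9.81) = 1789/2835 = 0.6311.
θ = arctan(0.6311) = 32.26°.

32.3°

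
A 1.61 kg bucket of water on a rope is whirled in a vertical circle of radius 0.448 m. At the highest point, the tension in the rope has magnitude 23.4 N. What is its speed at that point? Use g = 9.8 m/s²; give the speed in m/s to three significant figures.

At the top, T + mg = mv²/r, so v = √(r(T/m + g)) = √(0.448 × (23.4/1.61 + 9.8)) = √(0.448 × 24.33) = √10.90 = 3.302 m/s.

3.30 m/s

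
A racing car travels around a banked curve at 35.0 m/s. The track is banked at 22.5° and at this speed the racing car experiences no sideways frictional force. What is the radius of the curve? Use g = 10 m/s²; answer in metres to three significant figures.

296 m

Frictionless banking: tanθ = v²/(rg), so r = v²/(g tanθ).
r = (35.0)²/(10.0 × tan 22.5°) = 1225/(10.0 × 0.4142) = 1225/4.142 = 295.7 m.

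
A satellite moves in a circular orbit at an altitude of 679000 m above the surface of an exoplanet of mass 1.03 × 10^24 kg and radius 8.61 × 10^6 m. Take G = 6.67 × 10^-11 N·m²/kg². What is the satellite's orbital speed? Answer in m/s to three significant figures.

Orbital radius r = R + h = 8.61 × 10^6 + 679000 = 9.289 × 10^6 m.
Gravity supplies the centripetal force: G M m / r² = m v² / r, so v = √(GM/r).
v = √(6.67 × 10^-11 × 1.03 × 10^24 / 9.289 × 10^6) = √(7.396 × 10^6) = 2720 m/s.

2720 m/s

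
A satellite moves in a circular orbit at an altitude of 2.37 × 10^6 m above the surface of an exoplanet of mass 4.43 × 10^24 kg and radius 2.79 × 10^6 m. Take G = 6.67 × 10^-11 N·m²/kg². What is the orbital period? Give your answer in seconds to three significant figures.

r = R + h = 2.79 × 10^6 + 2.37 × 10^6 = 5.160 × 10^6 m. Gravity provides the centripetal force: G M m / r² = m v² / r ⇒ v = √(GM/r) = 7567 m/s.
T = 2πr/v = 2π × 5.160 × 10^6 / 7567 = 4284 s.

4280 s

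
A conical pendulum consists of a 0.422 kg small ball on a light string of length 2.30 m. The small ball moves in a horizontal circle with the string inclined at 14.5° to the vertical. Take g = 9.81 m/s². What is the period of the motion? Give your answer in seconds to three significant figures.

2.99 s

r = L sinθ = 0.5759 m. From T sinθ = mω²r and T cosθ = mg: tanθ = ω²r/g, so ω² = g tanθ / r = g/(L cosθ).
ω = √(g/(L cosθ)) = √(9.81/(2.30 × 0.9681)) = √4.406 = 2.099 rad/s.
Period = 2π/ω = 2.994 s.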